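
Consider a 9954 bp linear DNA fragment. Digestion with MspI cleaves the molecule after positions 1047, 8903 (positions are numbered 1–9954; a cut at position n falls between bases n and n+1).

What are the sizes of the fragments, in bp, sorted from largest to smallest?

Linear molecule, 2 cuts → 3 fragments:
  1047 − 0 = 1047 bp
  8903 − 1047 = 7856 bp
  9954 − 8903 = 1051 bp
Sorted largest to smallest: 7856, 1051, 1047 bp.

7856, 1051, 1047 bp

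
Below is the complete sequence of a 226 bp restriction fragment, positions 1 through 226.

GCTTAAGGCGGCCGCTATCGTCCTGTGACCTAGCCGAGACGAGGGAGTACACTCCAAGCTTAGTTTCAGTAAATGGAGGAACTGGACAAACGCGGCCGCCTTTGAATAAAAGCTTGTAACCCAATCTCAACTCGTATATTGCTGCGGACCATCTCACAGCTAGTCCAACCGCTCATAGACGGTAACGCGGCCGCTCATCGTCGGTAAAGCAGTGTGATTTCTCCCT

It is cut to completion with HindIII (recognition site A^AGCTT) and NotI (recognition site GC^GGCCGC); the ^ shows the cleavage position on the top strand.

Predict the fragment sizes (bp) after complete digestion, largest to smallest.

HindIII sites (AAGCTT) start at positions 56, 110.
HindIII cuts after the first base of each site, so after positions 56, 110.
NotI sites (GCGGCCGC) start at positions 8, 92, 187.
NotI cuts after base 2 of each site, so after positions 9, 93, 188.
Combined cut positions: 9, 56, 93, 110, 188.
Linear molecule, 5 cuts → 6 fragments:
  1–9 → 9 bp
  10–56 → 47 bp
  57–93 → 37 bp
  94–110 → 17 bp
  111–188 → 78 bp
  189–226 → 38 bp
Sorted largest to smallest: 78, 47, 38, 37, 17, 9 bp.

78, 47, 38, 37, 17, 9 bp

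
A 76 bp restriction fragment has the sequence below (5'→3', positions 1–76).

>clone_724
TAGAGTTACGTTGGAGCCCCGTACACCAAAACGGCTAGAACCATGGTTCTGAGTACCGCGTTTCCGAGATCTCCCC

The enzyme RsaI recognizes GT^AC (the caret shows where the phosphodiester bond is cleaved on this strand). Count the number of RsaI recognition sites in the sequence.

GTAC occurs starting at positions 21, 53.
RsaI cuts at 2 sites.

2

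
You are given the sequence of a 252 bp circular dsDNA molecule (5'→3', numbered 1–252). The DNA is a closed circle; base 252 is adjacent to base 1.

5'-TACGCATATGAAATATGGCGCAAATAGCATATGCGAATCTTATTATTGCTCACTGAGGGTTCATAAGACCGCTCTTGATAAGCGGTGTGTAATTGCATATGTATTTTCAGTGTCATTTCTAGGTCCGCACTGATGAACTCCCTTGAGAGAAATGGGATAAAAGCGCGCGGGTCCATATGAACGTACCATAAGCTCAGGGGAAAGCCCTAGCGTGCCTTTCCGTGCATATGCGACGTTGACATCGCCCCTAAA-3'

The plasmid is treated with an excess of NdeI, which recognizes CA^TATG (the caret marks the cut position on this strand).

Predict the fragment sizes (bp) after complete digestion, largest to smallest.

NdeI sites (CATATG) start at positions 5, 28, 96, 174, 225.
NdeI cuts after base 2 of each site, so after positions 6, 29, 97, 175, 226.
Circular molecule, 5 cuts → 5 fragments:
  7–29 → 23 bp
  30–97 → 68 bp
  98–175 → 78 bp
  176–226 → 51 bp
  227–252 then 1–6 → 26 + 6 = 32 bp
Sorted largest to smallest: 78, 68, 51, 32, 23 bp.

78, 68, 51, 32, 23 bp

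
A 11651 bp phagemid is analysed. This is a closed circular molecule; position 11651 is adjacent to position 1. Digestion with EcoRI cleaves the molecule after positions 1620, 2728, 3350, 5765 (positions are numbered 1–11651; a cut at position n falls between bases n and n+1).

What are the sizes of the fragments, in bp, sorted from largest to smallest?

Circular molecule, 4 cuts → 4 fragments:
  2728 − 1620 = 1108 bp
  3350 − 2728 = 622 bp
  5765 − 3350 = 2415 bp
  wrap: 11651 − 5765 + 1620 = 7506 bp
Sorted largest to smallest: 7506, 2415, 1108, 622 bp.

7506, 2415, 1108, 622 bp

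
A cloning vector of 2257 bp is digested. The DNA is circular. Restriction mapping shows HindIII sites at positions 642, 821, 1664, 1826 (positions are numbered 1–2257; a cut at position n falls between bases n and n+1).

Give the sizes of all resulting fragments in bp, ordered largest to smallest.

1073, 843, 179, 162 bp

Circular molecule, 4 cuts → 4 fragments:
  821 − 642 = 179 bp
  1664 − 821 = 843 bp
  1826 − 1664 = 162 bp
  wrap: 2257 − 1826 + 642 = 1073 bp
Sorted largest to smallest: 1073, 843, 179, 162 bp.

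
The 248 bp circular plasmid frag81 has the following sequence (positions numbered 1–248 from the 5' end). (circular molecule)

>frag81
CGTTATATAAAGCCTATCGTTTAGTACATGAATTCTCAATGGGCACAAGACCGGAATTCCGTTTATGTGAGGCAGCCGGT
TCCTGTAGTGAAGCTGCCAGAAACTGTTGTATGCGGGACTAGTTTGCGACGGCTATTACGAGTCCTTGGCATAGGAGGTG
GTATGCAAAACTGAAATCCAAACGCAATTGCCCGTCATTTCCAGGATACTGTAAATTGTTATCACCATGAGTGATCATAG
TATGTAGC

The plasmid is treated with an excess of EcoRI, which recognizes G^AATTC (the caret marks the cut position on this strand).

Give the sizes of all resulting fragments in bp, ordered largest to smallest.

224, 24 bp

EcoRI sites (GAATTC) start at positions 30, 54.
EcoRI cuts after the first base of each site, so after positions 30, 54.
Circular molecule, 2 cuts → 2 fragments:
  31–54 → 24 bp
  55–248 then 1–30 → 194 + 30 = 224 bp
Sorted largest to smallest: 224, 24 bp.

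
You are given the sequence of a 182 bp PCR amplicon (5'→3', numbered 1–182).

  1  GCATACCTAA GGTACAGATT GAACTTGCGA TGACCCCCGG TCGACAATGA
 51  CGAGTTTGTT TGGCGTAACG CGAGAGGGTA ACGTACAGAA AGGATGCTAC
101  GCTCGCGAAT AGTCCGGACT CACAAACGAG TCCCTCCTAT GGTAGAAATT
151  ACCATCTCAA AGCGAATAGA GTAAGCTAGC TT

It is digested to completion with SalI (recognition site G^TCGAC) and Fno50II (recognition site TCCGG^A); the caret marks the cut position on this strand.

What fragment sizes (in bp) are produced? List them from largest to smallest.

The SalI site (GTCGAC) starts at position 40.
SalI cuts after the first base of each site, so after position 40.
The Fno50II site (TCCGGA) starts at position 113.
Fno50II cuts after base 5 of each site (before the last base), so after position 117.
Combined cut positions: 40, 117.
Linear molecule, 2 cuts → 3 fragments:
  1–40 → 40 bp
  41–117 → 77 bp
  118–182 → 65 bp
Sorted largest to smallest: 77, 65, 40 bp.

77, 65, 40 bp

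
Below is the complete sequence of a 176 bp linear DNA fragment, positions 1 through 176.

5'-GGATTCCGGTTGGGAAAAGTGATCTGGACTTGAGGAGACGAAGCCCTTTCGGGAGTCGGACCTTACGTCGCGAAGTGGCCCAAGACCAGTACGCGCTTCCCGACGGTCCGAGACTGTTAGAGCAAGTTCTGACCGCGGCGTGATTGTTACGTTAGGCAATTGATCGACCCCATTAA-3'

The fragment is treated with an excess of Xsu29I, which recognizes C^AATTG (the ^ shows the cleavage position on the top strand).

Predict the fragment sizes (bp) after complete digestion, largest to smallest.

157, 19 bp

The Xsu29I site (CAATTG) starts at position 157.
Xsu29I cuts after the first base of each site, so after position 157.
Linear molecule, 1 cut → 2 fragments:
  1–157 → 157 bp
  158–176 → 19 bp
Sorted largest to smallest: 157, 19 bp.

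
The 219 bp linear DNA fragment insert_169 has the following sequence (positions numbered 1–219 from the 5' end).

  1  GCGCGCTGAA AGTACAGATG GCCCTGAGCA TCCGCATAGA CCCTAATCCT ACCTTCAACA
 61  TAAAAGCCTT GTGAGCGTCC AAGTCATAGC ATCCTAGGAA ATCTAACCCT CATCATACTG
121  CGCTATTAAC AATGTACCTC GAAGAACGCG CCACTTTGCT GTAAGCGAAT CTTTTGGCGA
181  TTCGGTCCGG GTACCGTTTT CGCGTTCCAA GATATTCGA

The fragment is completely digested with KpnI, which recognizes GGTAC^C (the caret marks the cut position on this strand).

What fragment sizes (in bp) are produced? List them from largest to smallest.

The KpnI site (GGTACC) starts at position 190.
KpnI cuts after base 5 of each site (before the last base), so after position 194.
Linear molecule, 1 cut → 2 fragments:
  1–194 → 194 bp
  195–219 → 25 bp
Sorted largest to smallest: 194, 25 bp.

194, 25 bp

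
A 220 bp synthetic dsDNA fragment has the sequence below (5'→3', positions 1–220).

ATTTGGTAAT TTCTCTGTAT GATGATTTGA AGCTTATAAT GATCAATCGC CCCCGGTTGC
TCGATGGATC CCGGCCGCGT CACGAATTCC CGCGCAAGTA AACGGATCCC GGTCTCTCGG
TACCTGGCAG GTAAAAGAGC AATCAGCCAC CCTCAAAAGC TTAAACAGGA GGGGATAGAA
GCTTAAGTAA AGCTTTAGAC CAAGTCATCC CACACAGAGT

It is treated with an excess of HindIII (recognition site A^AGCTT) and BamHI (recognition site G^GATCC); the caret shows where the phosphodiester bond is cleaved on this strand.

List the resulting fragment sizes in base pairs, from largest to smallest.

53, 38, 36, 30, 30, 22, 11 bp

HindIII sites (AAGCTT) start at positions 30, 157, 179, 190.
HindIII cuts after the first base of each site, so after positions 30, 157, 179, 190.
BamHI sites (GGATCC) start at positions 66, 104.
BamHI cuts after the first base of each site, so after positions 66, 104.
Combined cut positions: 30, 66, 104, 157, 179, 190.
Linear molecule, 6 cuts → 7 fragments:
  1–30 → 30 bp
  31–66 → 36 bp
  67–104 → 38 bp
  105–157 → 53 bp
  158–179 → 22 bp
  180–190 → 11 bp
  191–220 → 30 bp
Sorted largest to smallest: 53, 38, 36, 30, 30, 22, 11 bp.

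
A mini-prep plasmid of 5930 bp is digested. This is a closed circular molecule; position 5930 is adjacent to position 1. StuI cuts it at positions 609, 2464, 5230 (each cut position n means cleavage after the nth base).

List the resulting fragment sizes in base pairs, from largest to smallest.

Circular molecule, 3 cuts → 3 fragments:
  2464 − 609 = 1855 bp
  5230 − 2464 = 2766 bp
  wrap: 5930 − 5230 + 609 = 1309 bp
Sorted largest to smallest: 2766, 1855, 1309 bp.

2766, 1855, 1309 bp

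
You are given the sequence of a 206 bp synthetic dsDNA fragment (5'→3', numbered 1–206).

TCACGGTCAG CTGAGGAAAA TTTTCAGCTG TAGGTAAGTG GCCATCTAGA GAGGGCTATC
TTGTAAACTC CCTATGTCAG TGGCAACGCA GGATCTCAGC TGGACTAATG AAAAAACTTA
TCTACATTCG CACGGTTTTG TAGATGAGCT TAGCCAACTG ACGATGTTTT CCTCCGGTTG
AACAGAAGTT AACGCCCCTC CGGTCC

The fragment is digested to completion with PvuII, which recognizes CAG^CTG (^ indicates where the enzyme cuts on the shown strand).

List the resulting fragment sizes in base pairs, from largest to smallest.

107, 72, 17, 10 bp

PvuII sites (CAGCTG) start at positions 8, 25, 97.
PvuII cuts after base 3 of each site, so after positions 10, 27, 99.
Linear molecule, 3 cuts → 4 fragments:
  1–10 → 10 bp
  11–27 → 17 bp
  28–99 → 72 bp
  100–206 → 107 bp
Sorted largest to smallest: 107, 72, 17, 10 bp.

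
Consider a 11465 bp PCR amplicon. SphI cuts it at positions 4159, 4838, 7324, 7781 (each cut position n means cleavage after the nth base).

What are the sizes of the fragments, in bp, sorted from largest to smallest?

4159, 3684, 2486, 679, 457 bp

Linear molecule, 4 cuts → 5 fragments:
  4159 − 0 = 4159 bp
  4838 − 4159 = 679 bp
  7324 − 4838 = 2486 bp
  7781 − 7324 = 457 bp
  11465 − 7781 = 3684 bp
Sorted largest to smallest: 4159, 3684, 2486, 679, 457 bp.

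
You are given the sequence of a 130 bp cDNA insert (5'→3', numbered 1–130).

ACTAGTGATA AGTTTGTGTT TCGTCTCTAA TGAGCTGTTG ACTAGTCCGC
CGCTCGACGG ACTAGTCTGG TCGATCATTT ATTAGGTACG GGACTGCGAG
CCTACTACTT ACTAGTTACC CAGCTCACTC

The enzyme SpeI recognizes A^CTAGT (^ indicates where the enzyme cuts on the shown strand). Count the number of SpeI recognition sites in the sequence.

4

ACTAGT occurs starting at positions 1, 41, 61, 111.
SpeI cuts at 4 sites.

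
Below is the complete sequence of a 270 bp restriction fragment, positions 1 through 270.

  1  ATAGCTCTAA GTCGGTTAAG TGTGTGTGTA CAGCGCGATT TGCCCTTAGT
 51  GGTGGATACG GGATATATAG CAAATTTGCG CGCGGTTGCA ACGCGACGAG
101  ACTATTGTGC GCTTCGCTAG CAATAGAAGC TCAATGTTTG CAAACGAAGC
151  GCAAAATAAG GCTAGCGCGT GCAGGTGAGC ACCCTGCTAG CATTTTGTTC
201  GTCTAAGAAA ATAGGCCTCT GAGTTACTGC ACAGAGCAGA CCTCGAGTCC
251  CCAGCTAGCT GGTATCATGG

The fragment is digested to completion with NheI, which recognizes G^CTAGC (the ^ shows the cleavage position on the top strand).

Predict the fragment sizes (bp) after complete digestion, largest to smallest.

NheI sites (GCTAGC) start at positions 116, 161, 186, 254.
NheI cuts after the first base of each site, so after positions 116, 161, 186, 254.
Linear molecule, 4 cuts → 5 fragments:
  1–116 → 116 bp
  117–161 → 45 bp
  162–186 → 25 bp
  187–254 → 68 bp
  255–270 → 16 bp
Sorted largest to smallest: 116, 68, 45, 25, 16 bp.

116, 68, 45, 25, 16 bp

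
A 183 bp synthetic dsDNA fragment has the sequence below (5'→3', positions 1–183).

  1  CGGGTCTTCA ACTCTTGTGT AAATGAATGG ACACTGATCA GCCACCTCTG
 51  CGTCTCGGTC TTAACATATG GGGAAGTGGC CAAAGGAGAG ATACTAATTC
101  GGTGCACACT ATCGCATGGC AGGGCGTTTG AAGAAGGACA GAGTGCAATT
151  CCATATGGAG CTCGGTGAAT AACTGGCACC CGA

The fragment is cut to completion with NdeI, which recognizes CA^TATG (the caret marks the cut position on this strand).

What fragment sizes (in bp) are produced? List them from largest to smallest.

87, 66, 30 bp

NdeI sites (CATATG) start at positions 65, 152.
NdeI cuts after base 2 of each site, so after positions 66, 153.
Linear molecule, 2 cuts → 3 fragments:
  1–66 → 66 bp
  67–153 → 87 bp
  154–183 → 30 bp
Sorted largest to smallest: 87, 66, 30 bp.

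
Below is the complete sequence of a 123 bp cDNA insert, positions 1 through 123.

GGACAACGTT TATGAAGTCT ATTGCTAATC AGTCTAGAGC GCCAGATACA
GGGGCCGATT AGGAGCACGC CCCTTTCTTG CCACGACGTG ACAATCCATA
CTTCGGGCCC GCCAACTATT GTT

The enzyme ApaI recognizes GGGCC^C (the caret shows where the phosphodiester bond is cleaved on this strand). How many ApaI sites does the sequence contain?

GGGCCC occurs starting at position 105.
ApaI cuts at 1 site.

1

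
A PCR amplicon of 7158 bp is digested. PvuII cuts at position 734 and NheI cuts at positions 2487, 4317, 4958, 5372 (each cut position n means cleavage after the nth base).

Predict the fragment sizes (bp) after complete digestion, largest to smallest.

Combined cut positions (sorted): 734, 2487, 4317, 4958, 5372.
Linear molecule, 5 cuts → 6 fragments:
  734 − 0 = 734 bp
  2487 − 734 = 1753 bp
  4317 − 2487 = 1830 bp
  4958 − 4317 = 641 bp
  5372 − 4958 = 414 bp
  7158 − 5372 = 1786 bp
Sorted largest to smallest: 1830, 1786, 1753, 734, 641, 414 bp.

1830, 1786, 1753, 734, 641, 414 bp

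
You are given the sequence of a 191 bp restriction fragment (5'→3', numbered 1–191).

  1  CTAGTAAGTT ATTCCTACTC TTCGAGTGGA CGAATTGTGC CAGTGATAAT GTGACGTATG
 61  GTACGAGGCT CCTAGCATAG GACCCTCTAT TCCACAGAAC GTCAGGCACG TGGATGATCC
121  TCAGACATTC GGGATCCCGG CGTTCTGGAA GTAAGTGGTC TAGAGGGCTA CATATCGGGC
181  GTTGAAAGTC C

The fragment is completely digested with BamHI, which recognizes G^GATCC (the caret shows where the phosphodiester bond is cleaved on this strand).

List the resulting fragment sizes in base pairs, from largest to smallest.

The BamHI site (GGATCC) starts at position 132.
BamHI cuts after the first base of each site, so after position 132.
Linear molecule, 1 cut → 2 fragments:
  1–132 → 132 bp
  133–191 → 59 bp
Sorted largest to smallest: 132, 59 bp.

132, 59 bp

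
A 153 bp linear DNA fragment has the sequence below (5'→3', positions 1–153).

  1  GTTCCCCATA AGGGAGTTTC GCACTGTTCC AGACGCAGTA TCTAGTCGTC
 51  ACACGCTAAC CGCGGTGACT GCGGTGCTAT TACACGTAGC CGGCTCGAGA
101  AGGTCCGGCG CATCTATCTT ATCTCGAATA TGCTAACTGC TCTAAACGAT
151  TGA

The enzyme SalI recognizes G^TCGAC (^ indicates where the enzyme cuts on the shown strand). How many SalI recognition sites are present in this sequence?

No occurrence of GTCGAC is present in the sequence.
SalI does not cut: 0 sites.

0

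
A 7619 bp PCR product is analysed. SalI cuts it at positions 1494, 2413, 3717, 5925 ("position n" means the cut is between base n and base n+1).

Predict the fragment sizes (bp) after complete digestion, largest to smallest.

Linear molecule, 4 cuts → 5 fragments:
  1494 − 0 = 1494 bp
  2413 − 1494 = 919 bp
  3717 − 2413 = 1304 bp
  5925 − 3717 = 2208 bp
  7619 − 5925 = 1694 bp
Sorted largest to smallest: 2208, 1694, 1494, 1304, 919 bp.

2208, 1694, 1494, 1304, 919 bp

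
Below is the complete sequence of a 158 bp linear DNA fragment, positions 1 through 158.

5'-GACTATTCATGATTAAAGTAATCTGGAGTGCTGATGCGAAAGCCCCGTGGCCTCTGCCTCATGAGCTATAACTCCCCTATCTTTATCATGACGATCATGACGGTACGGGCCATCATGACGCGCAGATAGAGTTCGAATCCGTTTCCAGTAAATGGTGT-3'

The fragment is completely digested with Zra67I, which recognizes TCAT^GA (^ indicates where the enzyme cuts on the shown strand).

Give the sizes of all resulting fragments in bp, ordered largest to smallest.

Zra67I sites (TCATGA) start at positions 7, 59, 86, 95, 113.
Zra67I cuts after base 4 of each site, so after positions 10, 62, 89, 98, 116.
Linear molecule, 5 cuts → 6 fragments:
  1–10 → 10 bp
  11–62 → 52 bp
  63–89 → 27 bp
  90–98 → 9 bp
  99–116 → 18 bp
  117–158 → 42 bp
Sorted largest to smallest: 52, 42, 27, 18, 10, 9 bp.

52, 42, 27, 18, 10, 9 bp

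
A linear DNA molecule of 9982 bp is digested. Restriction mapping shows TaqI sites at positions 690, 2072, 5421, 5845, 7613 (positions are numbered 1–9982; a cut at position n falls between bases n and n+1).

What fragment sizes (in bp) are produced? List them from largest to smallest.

3349, 2369, 1768, 1382, 690, 424 bp

Linear molecule, 5 cuts → 6 fragments:
  690 − 0 = 690 bp
  2072 − 690 = 1382 bp
  5421 − 2072 = 3349 bp
  5845 − 5421 = 424 bp
  7613 − 5845 = 1768 bp
  9982 − 7613 = 2369 bp
Sorted largest to smallest: 3349, 2369, 1768, 1382, 690, 424 bp.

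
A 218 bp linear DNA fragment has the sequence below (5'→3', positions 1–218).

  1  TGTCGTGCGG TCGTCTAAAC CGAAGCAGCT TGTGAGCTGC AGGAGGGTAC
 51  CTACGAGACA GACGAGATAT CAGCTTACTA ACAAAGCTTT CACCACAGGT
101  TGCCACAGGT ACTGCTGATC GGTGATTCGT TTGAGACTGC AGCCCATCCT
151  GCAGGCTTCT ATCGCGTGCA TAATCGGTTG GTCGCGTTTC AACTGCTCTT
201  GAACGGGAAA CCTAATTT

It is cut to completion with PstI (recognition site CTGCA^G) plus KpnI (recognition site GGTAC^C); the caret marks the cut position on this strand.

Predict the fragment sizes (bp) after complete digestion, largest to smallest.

91, 65, 41, 12, 9 bp

PstI sites (CTGCAG) start at positions 37, 137, 149.
PstI cuts after base 5 of each site (before the last base), so after positions 41, 141, 153.
The KpnI site (GGTACC) starts at position 46.
KpnI cuts after base 5 of each site (before the last base), so after position 50.
Combined cut positions: 41, 50, 141, 153.
Linear molecule, 4 cuts → 5 fragments:
  1–41 → 41 bp
  42–50 → 9 bp
  51–141 → 91 bp
  142–153 → 12 bp
  154–218 → 65 bp
Sorted largest to smallest: 91, 65, 41, 12, 9 bp.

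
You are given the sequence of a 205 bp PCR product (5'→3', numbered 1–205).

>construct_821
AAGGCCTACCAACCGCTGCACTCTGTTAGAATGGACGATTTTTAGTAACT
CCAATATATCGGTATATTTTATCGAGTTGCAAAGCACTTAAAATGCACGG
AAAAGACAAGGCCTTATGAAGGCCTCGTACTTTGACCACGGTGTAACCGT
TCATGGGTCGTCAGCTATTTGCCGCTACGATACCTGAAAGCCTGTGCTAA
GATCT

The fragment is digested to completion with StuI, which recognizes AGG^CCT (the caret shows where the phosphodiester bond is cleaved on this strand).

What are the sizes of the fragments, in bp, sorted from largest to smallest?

StuI sites (AGGCCT) start at positions 2, 109, 120.
StuI cuts after base 3 of each site, so after positions 4, 111, 122.
Linear molecule, 3 cuts → 4 fragments:
  1–4 → 4 bp
  5–111 → 107 bp
  112–122 → 11 bp
  123–205 → 83 bp
Sorted largest to smallest: 107, 83, 11, 4 bp.

107, 83, 11, 4 bp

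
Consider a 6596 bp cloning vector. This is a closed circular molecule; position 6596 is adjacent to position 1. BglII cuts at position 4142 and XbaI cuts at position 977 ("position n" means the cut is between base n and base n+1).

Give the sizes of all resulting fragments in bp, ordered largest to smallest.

3431, 3165 bp

Combined cut positions (sorted): 977, 4142.
Circular molecule, 2 cuts → 2 fragments:
  4142 − 977 = 3165 bp
  wrap: 6596 − 4142 + 977 = 3431 bp
Sorted largest to smallest: 3431, 3165 bp.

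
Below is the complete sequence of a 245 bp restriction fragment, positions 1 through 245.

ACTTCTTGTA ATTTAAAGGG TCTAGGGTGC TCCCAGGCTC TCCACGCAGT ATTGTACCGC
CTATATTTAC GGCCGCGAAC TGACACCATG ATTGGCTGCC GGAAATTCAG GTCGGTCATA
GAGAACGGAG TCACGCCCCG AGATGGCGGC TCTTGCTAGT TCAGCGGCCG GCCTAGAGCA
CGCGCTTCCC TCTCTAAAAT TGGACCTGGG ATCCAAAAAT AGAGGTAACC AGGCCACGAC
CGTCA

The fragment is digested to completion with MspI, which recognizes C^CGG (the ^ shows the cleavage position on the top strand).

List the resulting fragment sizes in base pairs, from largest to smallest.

99, 77, 69 bp

MspI sites (CCGG) start at positions 99, 168.
MspI cuts after the first base of each site, so after positions 99, 168.
Linear molecule, 2 cuts → 3 fragments:
  1–99 → 99 bp
  100–168 → 69 bp
  169–245 → 77 bp
Sorted largest to smallest: 99, 77, 69 bp.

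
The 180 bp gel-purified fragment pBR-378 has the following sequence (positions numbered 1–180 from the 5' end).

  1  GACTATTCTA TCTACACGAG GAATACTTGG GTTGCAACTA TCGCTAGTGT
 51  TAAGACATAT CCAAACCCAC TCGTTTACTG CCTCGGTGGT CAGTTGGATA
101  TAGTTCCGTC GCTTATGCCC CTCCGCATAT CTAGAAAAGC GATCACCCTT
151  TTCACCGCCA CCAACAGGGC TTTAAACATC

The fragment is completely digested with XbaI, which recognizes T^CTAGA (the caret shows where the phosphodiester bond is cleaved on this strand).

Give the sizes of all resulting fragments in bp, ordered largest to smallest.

130, 50 bp

The XbaI site (TCTAGA) starts at position 130.
XbaI cuts after the first base of each site, so after position 130.
Linear molecule, 1 cut → 2 fragments:
  1–130 → 130 bp
  131–180 → 50 bp
Sorted largest to smallest: 130, 50 bp.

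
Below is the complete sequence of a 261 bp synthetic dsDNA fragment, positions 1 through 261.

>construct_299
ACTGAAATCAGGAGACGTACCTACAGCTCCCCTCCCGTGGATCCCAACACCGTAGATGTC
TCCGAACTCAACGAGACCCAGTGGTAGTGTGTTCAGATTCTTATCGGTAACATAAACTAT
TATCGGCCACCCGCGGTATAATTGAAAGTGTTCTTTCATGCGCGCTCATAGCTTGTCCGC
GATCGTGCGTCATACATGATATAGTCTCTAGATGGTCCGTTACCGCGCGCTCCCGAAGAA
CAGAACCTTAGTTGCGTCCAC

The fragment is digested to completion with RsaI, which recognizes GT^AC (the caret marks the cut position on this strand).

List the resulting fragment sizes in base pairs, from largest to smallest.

The RsaI site (GTAC) starts at position 17.
RsaI cuts after base 2 of each site, so after position 18.
Linear molecule, 1 cut → 2 fragments:
  1–18 → 18 bp
  19–261 → 243 bp
Sorted largest to smallest: 243, 18 bp.

243, 18 bp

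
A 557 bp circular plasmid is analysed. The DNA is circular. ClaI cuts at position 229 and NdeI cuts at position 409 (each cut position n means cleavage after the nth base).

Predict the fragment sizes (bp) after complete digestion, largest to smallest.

377, 180 bp

Combined cut positions (sorted): 229, 409.
Circular molecule, 2 cuts → 2 fragments:
  409 − 229 = 180 bp
  wrap: 557 − 409 + 229 = 377 bp
Sorted largest to smallest: 377, 180 bp.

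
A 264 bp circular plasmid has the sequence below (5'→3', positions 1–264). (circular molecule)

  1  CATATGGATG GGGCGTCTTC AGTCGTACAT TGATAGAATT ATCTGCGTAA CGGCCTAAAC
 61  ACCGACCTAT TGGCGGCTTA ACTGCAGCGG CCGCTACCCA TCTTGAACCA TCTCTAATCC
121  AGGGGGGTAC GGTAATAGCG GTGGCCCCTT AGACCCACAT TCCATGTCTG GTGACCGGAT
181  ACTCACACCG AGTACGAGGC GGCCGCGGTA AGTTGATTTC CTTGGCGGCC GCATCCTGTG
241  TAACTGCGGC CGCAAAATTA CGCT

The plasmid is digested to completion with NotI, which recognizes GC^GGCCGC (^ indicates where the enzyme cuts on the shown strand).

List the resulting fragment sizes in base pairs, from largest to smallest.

112, 105, 26, 21 bp

NotI sites (GCGGCCGC) start at positions 87, 199, 225, 246.
NotI cuts after base 2 of each site, so after positions 88, 200, 226, 247.
Circular molecule, 4 cuts → 4 fragments:
  89–200 → 112 bp
  201–226 → 26 bp
  227–247 → 21 bp
  248–264 then 1–88 → 17 + 88 = 105 bp
Sorted largest to smallest: 112, 105, 26, 21 bp.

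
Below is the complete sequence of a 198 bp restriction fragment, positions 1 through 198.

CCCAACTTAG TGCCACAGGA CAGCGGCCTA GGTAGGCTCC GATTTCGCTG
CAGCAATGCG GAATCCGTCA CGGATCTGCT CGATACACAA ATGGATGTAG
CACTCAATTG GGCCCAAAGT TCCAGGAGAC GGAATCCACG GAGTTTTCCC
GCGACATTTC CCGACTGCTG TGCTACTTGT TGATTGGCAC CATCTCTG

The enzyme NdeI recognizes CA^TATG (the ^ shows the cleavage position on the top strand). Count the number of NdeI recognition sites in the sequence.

No occurrence of CATATG is present in the sequence.
NdeI does not cut: 0 sites.

0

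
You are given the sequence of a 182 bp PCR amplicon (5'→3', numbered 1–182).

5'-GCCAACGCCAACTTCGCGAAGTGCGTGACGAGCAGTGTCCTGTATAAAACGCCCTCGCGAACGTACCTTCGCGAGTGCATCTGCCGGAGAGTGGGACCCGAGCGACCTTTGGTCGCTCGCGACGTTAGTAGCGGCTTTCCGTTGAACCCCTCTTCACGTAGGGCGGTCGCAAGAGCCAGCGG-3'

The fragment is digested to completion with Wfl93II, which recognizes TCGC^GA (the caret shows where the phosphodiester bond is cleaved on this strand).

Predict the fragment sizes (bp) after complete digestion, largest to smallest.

62, 48, 41, 17, 14 bp

Wfl93II sites (TCGCGA) start at positions 14, 55, 69, 117.
Wfl93II cuts after base 4 of each site, so after positions 17, 58, 72, 120.
Linear molecule, 4 cuts → 5 fragments:
  1–17 → 17 bp
  18–58 → 41 bp
  59–72 → 14 bp
  73–120 → 48 bp
  121–182 → 62 bp
Sorted largest to smallest: 62, 48, 41, 17, 14 bp.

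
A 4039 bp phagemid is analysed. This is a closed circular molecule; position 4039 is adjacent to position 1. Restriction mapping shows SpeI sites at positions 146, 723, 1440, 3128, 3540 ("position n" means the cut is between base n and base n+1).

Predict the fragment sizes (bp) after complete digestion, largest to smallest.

1688, 717, 645, 577, 412 bp

Circular molecule, 5 cuts → 5 fragments:
  723 − 146 = 577 bp
  1440 − 723 = 717 bp
  3128 − 1440 = 1688 bp
  3540 − 3128 = 412 bp
  wrap: 4039 − 3540 + 146 = 645 bp
Sorted largest to smallest: 1688, 717, 645, 577, 412 bp.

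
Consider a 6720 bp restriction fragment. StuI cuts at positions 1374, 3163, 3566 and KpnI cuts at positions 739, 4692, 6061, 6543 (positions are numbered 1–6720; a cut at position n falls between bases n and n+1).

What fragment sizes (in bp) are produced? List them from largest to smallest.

1789, 1369, 1126, 739, 635, 482, 403, 177 bp

Combined cut positions (sorted): 739, 1374, 3163, 3566, 4692, 6061, 6543.
Linear molecule, 7 cuts → 8 fragments:
  739 − 0 = 739 bp
  1374 − 739 = 635 bp
  3163 − 1374 = 1789 bp
  3566 − 3163 = 403 bp
  4692 − 3566 = 1126 bp
  6061 − 4692 = 1369 bp
  6543 − 6061 = 482 bp
  6720 − 6543 = 177 bp
Sorted largest to smallest: 1789, 1369, 1126, 739, 635, 482, 403, 177 bp.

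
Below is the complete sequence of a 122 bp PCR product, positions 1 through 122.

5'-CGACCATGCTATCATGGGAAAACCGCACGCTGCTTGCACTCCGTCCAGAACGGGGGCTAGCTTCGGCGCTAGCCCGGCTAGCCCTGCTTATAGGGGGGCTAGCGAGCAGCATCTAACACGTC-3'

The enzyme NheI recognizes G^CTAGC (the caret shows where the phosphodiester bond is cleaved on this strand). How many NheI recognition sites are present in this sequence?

4

GCTAGC occurs starting at positions 56, 68, 77, 98.
NheI cuts at 4 sites.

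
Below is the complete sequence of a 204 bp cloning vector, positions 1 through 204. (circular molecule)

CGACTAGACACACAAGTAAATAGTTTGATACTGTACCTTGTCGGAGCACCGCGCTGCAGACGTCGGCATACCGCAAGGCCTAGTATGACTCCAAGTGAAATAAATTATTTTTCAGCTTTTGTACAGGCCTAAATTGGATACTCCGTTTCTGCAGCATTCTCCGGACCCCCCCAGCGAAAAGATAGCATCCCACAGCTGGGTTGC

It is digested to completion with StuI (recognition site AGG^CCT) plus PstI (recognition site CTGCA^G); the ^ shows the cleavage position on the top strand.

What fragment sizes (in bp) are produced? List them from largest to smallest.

109, 49, 26, 20 bp

StuI sites (AGGCCT) start at positions 76, 125.
StuI cuts after base 3 of each site, so after positions 78, 127.
PstI sites (CTGCAG) start at positions 54, 149.
PstI cuts after base 5 of each site (before the last base), so after positions 58, 153.
Combined cut positions: 58, 78, 127, 153.
Circular molecule, 4 cuts → 4 fragments:
  59–78 → 20 bp
  79–127 → 49 bp
  128–153 → 26 bp
  154–204 then 1–58 → 51 + 58 = 109 bp
Sorted largest to smallest: 109, 49, 26, 20 bp.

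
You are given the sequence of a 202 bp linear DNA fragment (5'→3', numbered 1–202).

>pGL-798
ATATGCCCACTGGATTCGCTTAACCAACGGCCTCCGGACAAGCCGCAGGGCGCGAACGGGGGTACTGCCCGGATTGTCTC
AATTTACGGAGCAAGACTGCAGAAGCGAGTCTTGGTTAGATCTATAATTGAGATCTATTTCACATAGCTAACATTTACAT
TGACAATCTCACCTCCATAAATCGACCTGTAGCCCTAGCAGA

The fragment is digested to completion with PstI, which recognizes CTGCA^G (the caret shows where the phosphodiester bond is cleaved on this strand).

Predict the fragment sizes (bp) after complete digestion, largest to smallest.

The PstI site (CTGCAG) starts at position 97.
PstI cuts after base 5 of each site (before the last base), so after position 101.
Linear molecule, 1 cut → 2 fragments:
  1–101 → 101 bp
  102–202 → 101 bp
Sorted largest to smallest: 101, 101 bp.

101, 101 bp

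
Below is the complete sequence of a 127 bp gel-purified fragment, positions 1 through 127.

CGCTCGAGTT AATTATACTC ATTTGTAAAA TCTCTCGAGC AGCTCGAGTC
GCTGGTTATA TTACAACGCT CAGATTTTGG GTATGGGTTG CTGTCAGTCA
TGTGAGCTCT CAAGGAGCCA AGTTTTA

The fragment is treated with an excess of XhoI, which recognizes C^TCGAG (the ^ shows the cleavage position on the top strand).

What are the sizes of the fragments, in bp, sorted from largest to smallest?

XhoI sites (CTCGAG) start at positions 3, 34, 43.
XhoI cuts after the first base of each site, so after positions 3, 34, 43.
Linear molecule, 3 cuts → 4 fragments:
  1–3 → 3 bp
  4–34 → 31 bp
  35–43 → 9 bp
  44–127 → 84 bp
Sorted largest to smallest: 84, 31, 9, 3 bp.

84, 31, 9, 3 bp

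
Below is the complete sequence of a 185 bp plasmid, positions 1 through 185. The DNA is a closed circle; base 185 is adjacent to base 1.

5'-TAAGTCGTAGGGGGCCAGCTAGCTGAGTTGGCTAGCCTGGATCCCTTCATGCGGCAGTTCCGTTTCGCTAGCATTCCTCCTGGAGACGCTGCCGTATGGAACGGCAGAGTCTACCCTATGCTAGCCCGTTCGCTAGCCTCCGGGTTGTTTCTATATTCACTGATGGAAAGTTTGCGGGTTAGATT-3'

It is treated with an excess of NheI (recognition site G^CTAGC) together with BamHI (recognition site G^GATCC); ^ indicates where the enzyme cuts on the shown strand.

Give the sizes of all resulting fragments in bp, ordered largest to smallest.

NheI sites (GCTAGC) start at positions 18, 31, 67, 120, 132.
NheI cuts after the first base of each site, so after positions 18, 31, 67, 120, 132.
The BamHI site (GGATCC) starts at position 39.
BamHI cuts after the first base of each site, so after position 39.
Combined cut positions: 18, 31, 39, 67, 120, 132.
Circular molecule, 6 cuts → 6 fragments:
  19–31 → 13 bp
  32–39 → 8 bp
  40–67 → 28 bp
  68–120 → 53 bp
  121–132 → 12 bp
  133–185 then 1–18 → 53 + 18 = 71 bp
Sorted largest to smallest: 71, 53, 28, 13, 12, 8 bp.

71, 53, 28, 13, 12, 8 bp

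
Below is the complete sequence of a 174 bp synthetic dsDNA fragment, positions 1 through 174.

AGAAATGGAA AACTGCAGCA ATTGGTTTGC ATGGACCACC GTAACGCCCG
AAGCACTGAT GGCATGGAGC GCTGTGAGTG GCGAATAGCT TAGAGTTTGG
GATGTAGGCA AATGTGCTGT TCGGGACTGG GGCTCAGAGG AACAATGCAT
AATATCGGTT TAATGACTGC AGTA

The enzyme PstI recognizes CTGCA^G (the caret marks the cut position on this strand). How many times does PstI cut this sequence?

2

CTGCAG occurs starting at positions 13, 167.
PstI cuts at 2 sites.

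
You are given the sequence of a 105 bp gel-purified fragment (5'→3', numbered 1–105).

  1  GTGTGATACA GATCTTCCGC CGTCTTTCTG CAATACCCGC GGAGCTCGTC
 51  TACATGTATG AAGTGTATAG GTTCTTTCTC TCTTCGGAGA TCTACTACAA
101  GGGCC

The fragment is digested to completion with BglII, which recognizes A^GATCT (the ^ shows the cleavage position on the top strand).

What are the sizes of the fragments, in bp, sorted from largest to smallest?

78, 17, 10 bp

BglII sites (AGATCT) start at positions 10, 88.
BglII cuts after the first base of each site, so after positions 10, 88.
Linear molecule, 2 cuts → 3 fragments:
  1–10 → 10 bp
  11–88 → 78 bp
  89–105 → 17 bp
Sorted largest to smallest: 78, 17, 10 bp.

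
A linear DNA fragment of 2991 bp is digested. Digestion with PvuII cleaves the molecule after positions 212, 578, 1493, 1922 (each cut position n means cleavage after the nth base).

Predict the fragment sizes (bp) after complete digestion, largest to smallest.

1069, 915, 429, 366, 212 bp

Linear molecule, 4 cuts → 5 fragments:
  212 − 0 = 212 bp
  578 − 212 = 366 bp
  1493 − 578 = 915 bp
  1922 − 1493 = 429 bp
  2991 − 1922 = 1069 bp
Sorted largest to smallest: 1069, 915, 429, 366, 212 bp.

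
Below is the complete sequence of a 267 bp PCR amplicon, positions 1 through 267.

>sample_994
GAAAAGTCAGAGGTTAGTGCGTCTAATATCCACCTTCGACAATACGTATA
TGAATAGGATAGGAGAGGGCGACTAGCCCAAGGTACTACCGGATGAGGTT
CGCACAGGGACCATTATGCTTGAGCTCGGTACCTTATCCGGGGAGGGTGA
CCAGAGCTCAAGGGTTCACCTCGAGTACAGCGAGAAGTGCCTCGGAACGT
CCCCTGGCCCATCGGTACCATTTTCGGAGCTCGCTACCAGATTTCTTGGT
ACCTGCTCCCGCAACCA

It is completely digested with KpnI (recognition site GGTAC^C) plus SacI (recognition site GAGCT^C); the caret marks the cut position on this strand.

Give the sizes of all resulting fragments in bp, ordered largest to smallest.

126, 60, 26, 21, 15, 13, 6 bp

KpnI sites (GGTACC) start at positions 128, 214, 248.
KpnI cuts after base 5 of each site (before the last base), so after positions 132, 218, 252.
SacI sites (GAGCTC) start at positions 122, 154, 227.
SacI cuts after base 5 of each site (before the last base), so after positions 126, 158, 231.
Combined cut positions: 126, 132, 158, 218, 231, 252.
Linear molecule, 6 cuts → 7 fragments:
  1–126 → 126 bp
  127–132 → 6 bp
  133–158 → 26 bp
  159–218 → 60 bp
  219–231 → 13 bp
  232–252 → 21 bp
  253–267 → 15 bp
Sorted largest to smallest: 126, 60, 26, 21, 15, 13, 6 bp.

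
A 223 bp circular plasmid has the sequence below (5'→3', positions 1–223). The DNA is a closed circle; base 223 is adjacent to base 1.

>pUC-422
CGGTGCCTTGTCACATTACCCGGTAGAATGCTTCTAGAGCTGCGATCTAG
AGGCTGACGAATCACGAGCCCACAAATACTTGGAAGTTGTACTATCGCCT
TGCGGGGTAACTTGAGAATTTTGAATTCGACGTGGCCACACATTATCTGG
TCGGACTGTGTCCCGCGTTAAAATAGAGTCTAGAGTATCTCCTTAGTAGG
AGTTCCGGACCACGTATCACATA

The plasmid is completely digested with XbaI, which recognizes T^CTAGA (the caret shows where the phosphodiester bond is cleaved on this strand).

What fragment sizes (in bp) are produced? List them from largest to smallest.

XbaI sites (TCTAGA) start at positions 33, 46, 179.
XbaI cuts after the first base of each site, so after positions 33, 46, 179.
Circular molecule, 3 cuts → 3 fragments:
  34–46 → 13 bp
  47–179 → 133 bp
  180–223 then 1–33 → 44 + 33 = 77 bp
Sorted largest to smallest: 133, 77, 13 bp.

133, 77, 13 bp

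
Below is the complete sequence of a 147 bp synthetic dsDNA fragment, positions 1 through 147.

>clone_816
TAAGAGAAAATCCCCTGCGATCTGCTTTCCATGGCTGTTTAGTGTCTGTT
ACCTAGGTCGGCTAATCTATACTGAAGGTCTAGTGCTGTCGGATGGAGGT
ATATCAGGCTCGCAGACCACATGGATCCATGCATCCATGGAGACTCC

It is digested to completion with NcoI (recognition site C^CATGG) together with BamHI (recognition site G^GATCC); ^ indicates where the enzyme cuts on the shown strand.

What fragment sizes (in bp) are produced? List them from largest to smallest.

94, 29, 12, 12 bp

NcoI sites (CCATGG) start at positions 29, 135.
NcoI cuts after the first base of each site, so after positions 29, 135.
The BamHI site (GGATCC) starts at position 123.
BamHI cuts after the first base of each site, so after position 123.
Combined cut positions: 29, 123, 135.
Linear molecule, 3 cuts → 4 fragments:
  1–29 → 29 bp
  30–123 → 94 bp
  124–135 → 12 bp
  136–147 → 12 bp
Sorted largest to smallest: 94, 29, 12, 12 bp.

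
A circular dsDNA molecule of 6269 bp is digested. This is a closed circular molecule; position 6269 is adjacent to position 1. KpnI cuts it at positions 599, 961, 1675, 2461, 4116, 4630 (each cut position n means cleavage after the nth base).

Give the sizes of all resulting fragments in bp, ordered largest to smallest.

2238, 1655, 786, 714, 514, 362 bp

Circular molecule, 6 cuts → 6 fragments:
  961 − 599 = 362 bp
  1675 − 961 = 714 bp
  2461 − 1675 = 786 bp
  4116 − 2461 = 1655 bp
  4630 − 4116 = 514 bp
  wrap: 6269 − 4630 + 599 = 2238 bp
Sorted largest to smallest: 2238, 1655, 786, 714, 514, 362 bp.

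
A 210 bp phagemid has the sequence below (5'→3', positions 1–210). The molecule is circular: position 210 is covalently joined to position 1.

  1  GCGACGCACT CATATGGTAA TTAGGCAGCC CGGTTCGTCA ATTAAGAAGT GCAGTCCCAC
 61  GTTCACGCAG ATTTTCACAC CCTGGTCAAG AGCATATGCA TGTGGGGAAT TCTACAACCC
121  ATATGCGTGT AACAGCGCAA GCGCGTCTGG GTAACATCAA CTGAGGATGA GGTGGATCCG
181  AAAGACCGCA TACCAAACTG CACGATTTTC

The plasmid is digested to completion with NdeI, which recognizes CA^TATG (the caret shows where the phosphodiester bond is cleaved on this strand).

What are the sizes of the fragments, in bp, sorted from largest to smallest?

101, 82, 27 bp

NdeI sites (CATATG) start at positions 11, 93, 120.
NdeI cuts after base 2 of each site, so after positions 12, 94, 121.
Circular molecule, 3 cuts → 3 fragments:
  13–94 → 82 bp
  95–121 → 27 bp
  122–210 then 1–12 → 89 + 12 = 101 bp
Sorted largest to smallest: 101, 82, 27 bp.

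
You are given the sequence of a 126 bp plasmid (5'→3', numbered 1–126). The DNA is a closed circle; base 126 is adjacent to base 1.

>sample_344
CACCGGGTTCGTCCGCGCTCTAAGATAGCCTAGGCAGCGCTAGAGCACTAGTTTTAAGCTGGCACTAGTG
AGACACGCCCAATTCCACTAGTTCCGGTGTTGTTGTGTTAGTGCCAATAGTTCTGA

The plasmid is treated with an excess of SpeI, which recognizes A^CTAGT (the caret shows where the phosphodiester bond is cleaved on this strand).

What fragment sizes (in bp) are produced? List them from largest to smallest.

86, 23, 17 bp

SpeI sites (ACTAGT) start at positions 47, 64, 87.
SpeI cuts after the first base of each site, so after positions 47, 64, 87.
Circular molecule, 3 cuts → 3 fragments:
  48–64 → 17 bp
  65–87 → 23 bp
  88–126 then 1–47 → 39 + 47 = 86 bp
Sorted largest to smallest: 86, 23, 17 bp.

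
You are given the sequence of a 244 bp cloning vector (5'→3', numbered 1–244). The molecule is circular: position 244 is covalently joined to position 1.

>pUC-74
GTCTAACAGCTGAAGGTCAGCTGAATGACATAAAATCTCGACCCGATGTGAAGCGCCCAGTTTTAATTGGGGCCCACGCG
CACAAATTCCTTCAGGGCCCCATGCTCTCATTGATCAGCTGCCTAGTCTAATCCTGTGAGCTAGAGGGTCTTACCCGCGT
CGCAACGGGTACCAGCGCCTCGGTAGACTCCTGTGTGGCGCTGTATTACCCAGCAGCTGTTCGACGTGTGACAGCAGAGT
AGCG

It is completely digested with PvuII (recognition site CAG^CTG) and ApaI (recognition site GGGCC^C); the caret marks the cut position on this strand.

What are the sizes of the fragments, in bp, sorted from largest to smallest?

PvuII sites (CAGCTG) start at positions 7, 18, 116, 214.
PvuII cuts after base 3 of each site, so after positions 9, 20, 118, 216.
ApaI sites (GGGCCC) start at positions 70, 95.
ApaI cuts after base 5 of each site (before the last base), so after positions 74, 99.
Combined cut positions: 9, 20, 74, 99, 118, 216.
Circular molecule, 6 cuts → 6 fragments:
  10–20 → 11 bp
  21–74 → 54 bp
  75–99 → 25 bp
  100–118 → 19 bp
  119–216 → 98 bp
  217–244 then 1–9 → 28 + 9 = 37 bp
Sorted largest to smallest: 98, 54, 37, 25, 19, 11 bp.

98, 54, 37, 25, 19, 11 bp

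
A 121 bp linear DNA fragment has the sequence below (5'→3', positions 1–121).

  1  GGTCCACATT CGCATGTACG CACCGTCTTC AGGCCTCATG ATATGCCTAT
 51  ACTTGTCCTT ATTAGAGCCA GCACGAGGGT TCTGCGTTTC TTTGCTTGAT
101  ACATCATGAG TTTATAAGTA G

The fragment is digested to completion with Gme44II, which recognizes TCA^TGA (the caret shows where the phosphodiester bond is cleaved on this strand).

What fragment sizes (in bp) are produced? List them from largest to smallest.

68, 38, 15 bp

Gme44II sites (TCATGA) start at positions 36, 104.
Gme44II cuts after base 3 of each site, so after positions 38, 106.
Linear molecule, 2 cuts → 3 fragments:
  1–38 → 38 bp
  39–106 → 68 bp
  107–121 → 15 bp
Sorted largest to smallest: 68, 38, 15 bp.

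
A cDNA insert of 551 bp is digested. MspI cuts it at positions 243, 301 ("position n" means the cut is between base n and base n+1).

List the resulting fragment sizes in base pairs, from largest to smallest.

250, 243, 58 bp

Linear molecule, 2 cuts → 3 fragments:
  243 − 0 = 243 bp
  301 − 243 = 58 bp
  551 − 301 = 250 bp
Sorted largest to smallest: 250, 243, 58 bp.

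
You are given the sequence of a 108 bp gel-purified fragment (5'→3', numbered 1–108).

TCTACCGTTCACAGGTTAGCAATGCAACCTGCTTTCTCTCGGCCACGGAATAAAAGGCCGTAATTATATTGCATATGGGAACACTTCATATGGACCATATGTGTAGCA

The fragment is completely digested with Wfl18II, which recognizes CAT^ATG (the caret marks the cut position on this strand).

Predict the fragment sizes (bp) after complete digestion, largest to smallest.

74, 15, 10, 9 bp

Wfl18II sites (CATATG) start at positions 72, 87, 96.
Wfl18II cuts after base 3 of each site, so after positions 74, 89, 98.
Linear molecule, 3 cuts → 4 fragments:
  1–74 → 74 bp
  75–89 → 15 bp
  90–98 → 9 bp
  99–108 → 10 bp
Sorted largest to smallest: 74, 15, 10, 9 bp.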